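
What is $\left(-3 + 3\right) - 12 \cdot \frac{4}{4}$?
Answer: $-12$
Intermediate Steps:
$\left(-3 + 3\right) - 12 \cdot \frac{4}{4} = 0 - 12 \cdot 4 \cdot \frac{1}{4} = 0 - 12 = -12$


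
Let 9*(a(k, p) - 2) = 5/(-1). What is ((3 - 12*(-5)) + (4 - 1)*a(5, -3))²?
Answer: 40804/9 ≈ 4533.8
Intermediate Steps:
a(k, p) = 13/9 (a(k, p) = 2 + (5/(-1))/9 = 2 + (5*(-1))/9 = 2 + (⅑)*(-5) = 2 - 5/9 = 13/9)
((3 - 12*(-5)) + (4 - 1)*a(5, -3))² = ((3 - 12*(-5)) + (4 - 1)*(13/9))² = ((3 - 1*(-60)) + 3*(13/9))² = ((3 + 60) + 13/3)² = (63 + 13/3)² = (202/3)² = 40804/9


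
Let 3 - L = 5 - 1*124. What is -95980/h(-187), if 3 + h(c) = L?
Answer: -95980/119 ≈ -806.55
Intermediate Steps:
L = 122 (L = 3 - (5 - 1*124) = 3 - (5 - 124) = 3 - 1*(-119) = 3 + 119 = 122)
h(c) = 119 (h(c) = -3 + 122 = 119)
-95980/h(-187) = -95980/119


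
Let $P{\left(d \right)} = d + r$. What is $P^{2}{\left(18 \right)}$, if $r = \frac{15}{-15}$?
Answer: $289$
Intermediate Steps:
$r = -1$ ($r = 15 \left(- \frac{1}{15}\right) = -1$)
$P{\left(d \right)} = -1 + d$ ($P{\left(d \right)} = d - 1 = -1 + d$)
$P^{2}{\left(18 \right)} = \left(-1 + 18\right)^{2} = 17^{2} = 289$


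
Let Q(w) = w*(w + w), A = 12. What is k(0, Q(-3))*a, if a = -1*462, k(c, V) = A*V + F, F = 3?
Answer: -101178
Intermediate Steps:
Q(w) = 2*w² (Q(w) = w*(2*w) = 2*w²)
k(c, V) = 3 + 12*V (k(c, V) = 12*V + 3 = 3 + 12*V)
a = -462
k(0, Q(-3))*a = (3 + 12*(2*(-3)²))*(-462) = (3 + 12*(2*9))*(-462) = (3 + 12*18)*(-462) = (3 + 216)*(-462) = 219*(-462) = -101178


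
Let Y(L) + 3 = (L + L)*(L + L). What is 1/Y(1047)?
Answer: 1/4384833 ≈ 2.2806e-7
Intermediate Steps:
Y(L) = -3 + 4*L² (Y(L) = -3 + (L + L)*(L + L) = -3 + (2*L)*(2*L) = -3 + 4*L²)
1/Y(1047) = 1/(-3 + 4*1047²) = 1/(-3 + 4*1096209) = 1/(-3 + 4384836) = 1/4384833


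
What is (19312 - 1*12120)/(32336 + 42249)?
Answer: 7192/74585 ≈ 0.096427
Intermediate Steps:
(19312 - 1*12120)/(32336 + 42249) = (19312 - 12120)/74585 = 7192*(1/74585) = 7192/74585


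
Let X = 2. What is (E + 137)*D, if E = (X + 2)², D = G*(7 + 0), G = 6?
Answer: 6426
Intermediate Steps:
D = 42 (D = 6*(7 + 0) = 6*7 = 42)
E = 16 (E = (2 + 2)² = 4² = 16)
(E + 137)*D = (16 + 137)*42 = 153*42 = 6426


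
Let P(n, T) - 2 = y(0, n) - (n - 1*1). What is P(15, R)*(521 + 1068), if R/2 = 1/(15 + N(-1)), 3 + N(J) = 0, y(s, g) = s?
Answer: -19068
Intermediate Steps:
N(J) = -3 (N(J) = -3 + 0 = -3)
R = ⅙ (R = 2/(15 - 3) = 2/12 = 2*(1/12) = ⅙ ≈ 0.16667)
P(n, T) = 3 - n (P(n, T) = 2 + (0 - (n - 1*1)) = 2 + (0 - (n - 1)) = 2 + (0 - (-1 + n)) = 2 + (0 + (1 - n)) = 2 + (1 - n) = 3 - n)
P(15, R)*(521 + 1068) = (3 - 1*15)*(521 + 1068) = (3 - 15)*1589 = -12*1589 = -19068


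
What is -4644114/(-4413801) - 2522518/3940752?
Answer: 1194568177135/2898949186392 ≈ 0.41207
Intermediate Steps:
-4644114/(-4413801) - 2522518/3940752 = -4644114*(-1/4413801) - 2522518*1/3940752 = 1548038/1471267 - 1261259/1970376 = 1194568177135/2898949186392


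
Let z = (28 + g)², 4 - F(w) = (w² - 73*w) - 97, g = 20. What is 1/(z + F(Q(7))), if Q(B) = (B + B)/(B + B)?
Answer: 1/2477 ≈ 0.00040371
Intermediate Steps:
Q(B) = 1 (Q(B) = (2*B)/((2*B)) = (2*B)*(1/(2*B)) = 1)
F(w) = 101 - w² + 73*w (F(w) = 4 - ((w² - 73*w) - 97) = 4 - (-97 + w² - 73*w) = 4 + (97 - w² + 73*w) = 101 - w² + 73*w)
z = 2304 (z = (28 + 20)² = 48² = 2304)
1/(z + F(Q(7))) = 1/(2304 + (101 - 1*1² + 73*1)) = 1/(2304 + (101 - 1*1 + 73)) = 1/(2304 + (101 - 1 + 73)) = 1/(2304 + 173) = 1/2477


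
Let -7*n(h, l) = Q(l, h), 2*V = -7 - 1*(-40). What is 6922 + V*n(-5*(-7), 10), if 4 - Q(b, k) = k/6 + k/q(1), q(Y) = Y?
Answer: 196247/28 ≈ 7008.8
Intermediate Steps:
V = 33/2 (V = (-7 - 1*(-40))/2 = (-7 + 40)/2 = (½)*33 = 33/2 ≈ 16.500)
Q(b, k) = 4 - 7*k/6 (Q(b, k) = 4 - (k/6 + k/1) = 4 - (k*(⅙) + k*1) = 4 - (k/6 + k) = 4 - 7*k/6)
n(h, l) = -4/7 + h/6 (n(h, l) = -(4 - 7*h/6)/7 = -4/7 + h/6)
6922 + V*n(-5*(-7), 10) = 6922 + 33*(-4/7 + (-5*(-7))/6)/2 = 6922 + 33*(-4/7 + (⅙)*35)/2 = 6922 + 33*(-4/7 + 35/6)/2 = 6922 + (33/2)*(221/42) = 6922 + 2431/28 = 196247/28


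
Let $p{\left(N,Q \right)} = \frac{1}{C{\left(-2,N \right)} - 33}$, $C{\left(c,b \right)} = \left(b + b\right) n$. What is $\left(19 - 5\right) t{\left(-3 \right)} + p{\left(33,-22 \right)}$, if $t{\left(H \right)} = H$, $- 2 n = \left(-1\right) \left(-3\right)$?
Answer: $- \frac{5545}{132} \approx -42.008$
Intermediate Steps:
$n = - \frac{3}{2}$ ($n = - \frac{\left(-1\right) \left(-3\right)}{2} = \left(- \frac{1}{2}\right) 3 = - \frac{3}{2} \approx -1.5$)
$C{\left(c,b \right)} = - 3 b$ ($C{\left(c,b \right)} = \left(b + b\right) \left(- \frac{3}{2}\right) = 2 b \left(- \frac{3}{2}\right) = - 3 b$)
$p{\left(N,Q \right)} = \frac{1}{-33 - 3 N}$ ($p{\left(N,Q \right)} = \frac{1}{- 3 N - 33} = \frac{1}{-33 - 3 N}$)
$\left(19 - 5\right) t{\left(-3 \right)} + p{\left(33,-22 \right)} = \left(19 - 5\right) \left(-3\right) + \frac{1}{3 \left(-11 - 33\right)} = 14 \left(-3\right) + \frac{1}{3 \left(-11 - 33\right)} = -42 + \frac{1}{3 \left(-44\right)} = -42 + \frac{1}{3} \left(- \frac{1}{44}\right) = -42 - \frac{1}{132} = - \frac{5545}{132}$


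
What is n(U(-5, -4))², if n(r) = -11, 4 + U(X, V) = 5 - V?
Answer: 121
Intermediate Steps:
U(X, V) = 1 - V (U(X, V) = -4 + (5 - V) = 1 - V)
n(U(-5, -4))² = (-11)² = 121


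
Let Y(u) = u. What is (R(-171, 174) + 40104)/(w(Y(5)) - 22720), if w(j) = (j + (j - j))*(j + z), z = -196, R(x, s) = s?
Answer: -40278/23675 ≈ -1.7013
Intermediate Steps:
w(j) = j*(-196 + j) (w(j) = (j + (j - j))*(j - 196) = (j + 0)*(-196 + j) = j*(-196 + j))
(R(-171, 174) + 40104)/(w(Y(5)) - 22720) = (174 + 40104)/(5*(-196 + 5) - 22720) = 40278/(5*(-191) - 22720) = 40278/(-955 - 22720) = 40278/(-23675) = 40278*(-1/23675) = -40278/23675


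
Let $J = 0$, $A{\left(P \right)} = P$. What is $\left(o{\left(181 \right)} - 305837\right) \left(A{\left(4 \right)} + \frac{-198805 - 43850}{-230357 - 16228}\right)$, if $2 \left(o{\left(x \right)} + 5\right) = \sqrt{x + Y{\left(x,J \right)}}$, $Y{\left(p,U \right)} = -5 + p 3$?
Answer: $- \frac{25058552586}{16439} + \frac{81933 \sqrt{719}}{32878} \approx -1.5243 \cdot 10^{6}$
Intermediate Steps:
$Y{\left(p,U \right)} = -5 + 3 p$
$o{\left(x \right)} = -5 + \frac{\sqrt{-5 + 4 x}}{2}$ ($o{\left(x \right)} = -5 + \frac{\sqrt{x + \left(-5 + 3 x\right)}}{2} = -5 + \frac{\sqrt{-5 + 4 x}}{2}$)
$\left(o{\left(181 \right)} - 305837\right) \left(A{\left(4 \right)} + \frac{-198805 - 43850}{-230357 - 16228}\right) = \left(\left(-5 + \frac{\sqrt{-5 + 4 \cdot 181}}{2}\right) - 305837\right) \left(4 + \frac{-198805 - 43850}{-230357 - 16228}\right) = \left(\left(-5 + \frac{\sqrt{-5 + 724}}{2}\right) - 305837\right) \left(4 - \frac{242655}{-246585}\right) = \left(\left(-5 + \frac{\sqrt{719}}{2}\right) - 305837\right) \left(4 - - \frac{16177}{16439}\right) = \left(-305842 + \frac{\sqrt{719}}{2}\right) \left(4 + \frac{16177}{16439}\right) = \left(-305842 + \frac{\sqrt{719}}{2}\right) \frac{81933}{16439} = - \frac{25058552586}{16439} + \frac{81933 \sqrt{719}}{32878}$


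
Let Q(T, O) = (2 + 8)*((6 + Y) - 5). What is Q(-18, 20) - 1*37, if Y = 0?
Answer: -27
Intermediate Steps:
Q(T, O) = 10 (Q(T, O) = (2 + 8)*((6 + 0) - 5) = 10*(6 - 5) = 10*1 = 10)
Q(-18, 20) - 1*37 = 10 - 1*37 = 10 - 37 = -27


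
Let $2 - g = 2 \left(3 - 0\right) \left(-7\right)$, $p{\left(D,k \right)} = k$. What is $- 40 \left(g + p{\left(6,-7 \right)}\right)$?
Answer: $-1480$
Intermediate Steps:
$g = 44$ ($g = 2 - 2 \left(3 - 0\right) \left(-7\right) = 2 - 2 \left(3 + 0\right) \left(-7\right) = 2 - 2 \cdot 3 \left(-7\right) = 2 - 2 \left(-21\right) = 2 - -42 = 2 + 42 = 44$)
$- 40 \left(g + p{\left(6,-7 \right)}\right) = - 40 \left(44 - 7\right) = \left(-40\right) 37 = -1480$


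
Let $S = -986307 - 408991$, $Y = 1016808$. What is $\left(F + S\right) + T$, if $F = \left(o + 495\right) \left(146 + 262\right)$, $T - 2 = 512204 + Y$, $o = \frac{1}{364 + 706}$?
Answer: $\frac{179586864}{535} \approx 3.3568 \cdot 10^{5}$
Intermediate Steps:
$o = \frac{1}{1070} \approx 0.00093458$
$S = -1395298$ ($S = -986307 - 408991 = -1395298$)
$T = 1529014$ ($T = 2 + \left(512204 + 1016808\right) = 2 + 1529012 = 1529014$)
$F = \frac{108048804}{535}$ ($F = \left(\frac{1}{1070} + 495\right) \left(146 + 262\right) = \frac{529651}{1070} \cdot 408 = \frac{108048804}{535} \approx 2.0196 \cdot 10^{5}$)
$\left(F + S\right) + T = \left(\frac{108048804}{535} - 1395298\right) + 1529014 = - \frac{638435626}{535} + 1529014 = \frac{179586864}{535}$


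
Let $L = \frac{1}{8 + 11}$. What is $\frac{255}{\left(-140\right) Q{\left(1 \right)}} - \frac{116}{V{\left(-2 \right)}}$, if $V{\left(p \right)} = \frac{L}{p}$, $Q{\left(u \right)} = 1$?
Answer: $\frac{123373}{28} \approx 4406.2$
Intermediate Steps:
$L = \frac{1}{19} \approx 0.052632$
$V{\left(p \right)} = \frac{1}{19 p}$
$\frac{255}{\left(-140\right) Q{\left(1 \right)}} - \frac{116}{V{\left(-2 \right)}} = \frac{255}{\left(-140\right) 1} - \frac{116}{\frac{1}{19} \frac{1}{-2}} = \frac{255}{-140} - \frac{116}{\frac{1}{19} \left(- \frac{1}{2}\right)} = 255 \left(- \frac{1}{140}\right) - \frac{116}{- \frac{1}{38}} = - \frac{51}{28} - -4408 = - \frac{51}{28} + 4408 = \frac{123373}{28}$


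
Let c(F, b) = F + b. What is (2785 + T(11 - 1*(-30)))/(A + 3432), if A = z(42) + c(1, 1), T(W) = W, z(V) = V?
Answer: 1413/1738 ≈ 0.81300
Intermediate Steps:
A = 44 (A = 42 + (1 + 1) = 42 + 2 = 44)
(2785 + T(11 - 1*(-30)))/(A + 3432) = (2785 + (11 - 1*(-30)))/(44 + 3432) = (2785 + (11 + 30))/3476 = (2785 + 41)*(1/3476) = 2826*(1/3476) = 1413/1738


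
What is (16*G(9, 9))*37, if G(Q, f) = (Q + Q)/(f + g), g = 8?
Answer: 10656/17 ≈ 626.82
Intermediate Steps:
G(Q, f) = 2*Q/(8 + f) (G(Q, f) = (Q + Q)/(f + 8) = (2*Q)/(8 + f) = 2*Q/(8 + f))
(16*G(9, 9))*37 = (16*(2*9/(8 + 9)))*37 = (16*(2*9/17))*37 = (16*(2*9*(1/17)))*37 = (16*(18/17))*37 = (288/17)*37 = 10656/17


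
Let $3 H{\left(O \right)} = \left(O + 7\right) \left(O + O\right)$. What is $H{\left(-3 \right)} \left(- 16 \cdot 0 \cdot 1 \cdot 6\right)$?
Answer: $0$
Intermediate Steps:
$H{\left(O \right)} = \frac{2 O \left(7 + O\right)}{3}$ ($H{\left(O \right)} = \frac{\left(O + 7\right) \left(O + O\right)}{3} = \frac{\left(7 + O\right) 2 O}{3} = \frac{2 O \left(7 + O\right)}{3}$)
$H{\left(-3 \right)} \left(- 16 \cdot 0 \cdot 1 \cdot 6\right) = \frac{2}{3} \left(-3\right) \left(7 - 3\right) \left(- 16 \cdot 0 \cdot 1 \cdot 6\right) = \frac{2}{3} \left(-3\right) 4 \left(- 16 \cdot 0 \cdot 6\right) = - 8 \left(\left(-16\right) 0\right) = \left(-8\right) 0 = 0$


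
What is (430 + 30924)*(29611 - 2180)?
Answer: 860071574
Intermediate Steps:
(430 + 30924)*(29611 - 2180) = 31354*27431 = 860071574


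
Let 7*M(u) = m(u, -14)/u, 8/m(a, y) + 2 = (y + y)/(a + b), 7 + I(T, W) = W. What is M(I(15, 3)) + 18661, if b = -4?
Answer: 391877/21 ≈ 18661.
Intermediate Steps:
I(T, W) = -7 + W
m(a, y) = 8/(-2 + 2*y/(-4 + a)) (m(a, y) = 8/(-2 + (y + y)/(a - 4)) = 8/(-2 + (2*y)/(-4 + a)) = 8/(-2 + 2*y/(-4 + a)))
M(u) = 4*(-4 + u)/(7*u*(-10 - u)) (M(u) = ((4*(-4 + u)/(4 - 14 - u))/u)/7 = ((4*(-4 + u)/(-10 - u))/u)/7 = (4*(-4 + u)/(u*(-10 - u)))/7 = 4*(-4 + u)/(7*u*(-10 - u)))
M(I(15, 3)) + 18661 = 4*(4 - (-7 + 3))/(7*(-7 + 3)*(10 + (-7 + 3))) + 18661 = (4/7)*(4 - 1*(-4))/(-4*(10 - 4)) + 18661 = (4/7)*(-¼)*(4 + 4)/6 + 18661 = (4/7)*(-¼)*(⅙)*8 + 18661 = -4/21 + 18661 = 391877/21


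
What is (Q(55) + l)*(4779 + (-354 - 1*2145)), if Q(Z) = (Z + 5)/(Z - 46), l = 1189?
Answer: 2726120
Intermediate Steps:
Q(Z) = (5 + Z)/(-46 + Z)
(Q(55) + l)*(4779 + (-354 - 1*2145)) = ((5 + 55)/(-46 + 55) + 1189)*(4779 + (-354 - 1*2145)) = (60/9 + 1189)*(4779 + (-354 - 2145)) = ((1/9)*60 + 1189)*(4779 - 2499) = (20/3 + 1189)*2280 = (3587/3)*2280 = 2726120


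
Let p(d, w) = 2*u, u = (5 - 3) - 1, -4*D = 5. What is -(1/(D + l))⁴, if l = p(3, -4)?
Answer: -256/81 ≈ -3.1605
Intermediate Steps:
D = -5/4 (D = -¼*5 = -5/4 ≈ -1.2500)
u = 1 (u = 2 - 1 = 1)
p(d, w) = 2 (p(d, w) = 2*1 = 2)
l = 2
-(1/(D + l))⁴ = -(1/(-5/4 + 2))⁴ = -(1/(¾))⁴ = -(4/3)⁴ = -1*256/81 = -256/81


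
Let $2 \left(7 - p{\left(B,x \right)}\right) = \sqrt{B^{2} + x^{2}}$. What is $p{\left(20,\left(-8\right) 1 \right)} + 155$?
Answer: $162 - 2 \sqrt{29} \approx 151.23$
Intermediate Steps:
$p{\left(B,x \right)} = 7 - \frac{\sqrt{B^{2} + x^{2}}}{2}$
$p{\left(20,\left(-8\right) 1 \right)} + 155 = \left(7 - \frac{\sqrt{20^{2} + \left(\left(-8\right) 1\right)^{2}}}{2}\right) + 155 = \left(7 - \frac{\sqrt{400 + \left(-8\right)^{2}}}{2}\right) + 155 = \left(7 - \frac{\sqrt{400 + 64}}{2}\right) + 155 = \left(7 - \frac{\sqrt{464}}{2}\right) + 155 = \left(7 - \frac{4 \sqrt{29}}{2}\right) + 155 = \left(7 - 2 \sqrt{29}\right) + 155 = 162 - 2 \sqrt{29}$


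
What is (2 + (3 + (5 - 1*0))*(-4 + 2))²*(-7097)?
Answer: -1391012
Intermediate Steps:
(2 + (3 + (5 - 1*0))*(-4 + 2))²*(-7097) = (2 + (3 + (5 + 0))*(-2))²*(-7097) = (2 + (3 + 5)*(-2))²*(-7097) = (2 + 8*(-2))²*(-7097) = (2 - 16)²*(-7097) = (-14)²*(-7097) = 196*(-7097) = -1391012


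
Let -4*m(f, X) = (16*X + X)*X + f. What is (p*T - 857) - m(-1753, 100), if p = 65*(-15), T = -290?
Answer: 1295819/4 ≈ 3.2396e+5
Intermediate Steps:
p = -975
m(f, X) = -17*X²/4 - f/4 (m(f, X) = -((16*X + X)*X + f)/4 = -((17*X)*X + f)/4 = -(17*X² + f)/4 = -(f + 17*X²)/4 = -17*X²/4 - f/4)
(p*T - 857) - m(-1753, 100) = (-975*(-290) - 857) - (-17/4*100² - ¼*(-1753)) = (282750 - 857) - (-17/4*10000 + 1753/4) = 281893 - (-42500 + 1753/4) = 281893 - 1*(-168247/4) = 281893 + 168247/4 = 1295819/4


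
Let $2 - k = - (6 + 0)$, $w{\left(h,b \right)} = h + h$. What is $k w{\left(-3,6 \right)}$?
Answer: $-48$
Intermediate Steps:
$w{\left(h,b \right)} = 2 h$
$k = 8$ ($k = 2 - - (6 + 0) = 2 - \left(-1\right) 6 = 2 - -6 = 2 + 6 = 8$)
$k w{\left(-3,6 \right)} = 8 \cdot 2 \left(-3\right) = 8 \left(-6\right) = -48$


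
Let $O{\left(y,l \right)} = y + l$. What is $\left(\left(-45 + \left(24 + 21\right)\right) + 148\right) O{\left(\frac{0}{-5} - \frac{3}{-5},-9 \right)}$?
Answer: $- \frac{6216}{5} \approx -1243.2$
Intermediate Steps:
$O{\left(y,l \right)} = l + y$
$\left(\left(-45 + \left(24 + 21\right)\right) + 148\right) O{\left(\frac{0}{-5} - \frac{3}{-5},-9 \right)} = \left(\left(-45 + \left(24 + 21\right)\right) + 148\right) \left(-9 + \left(\frac{0}{-5} - \frac{3}{-5}\right)\right) = \left(\left(-45 + 45\right) + 148\right) \left(-9 + \left(0 \left(- \frac{1}{5}\right) - - \frac{3}{5}\right)\right) = \left(0 + 148\right) \left(-9 + \left(0 + \frac{3}{5}\right)\right) = 148 \left(-9 + \frac{3}{5}\right) = 148 \left(- \frac{42}{5}\right) = - \frac{6216}{5}$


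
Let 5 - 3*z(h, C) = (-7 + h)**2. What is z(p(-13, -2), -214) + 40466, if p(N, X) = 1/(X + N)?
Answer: 27304439/675 ≈ 40451.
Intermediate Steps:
p(N, X) = 1/(N + X)
z(h, C) = 5/3 - (-7 + h)**2/3
z(p(-13, -2), -214) + 40466 = (5/3 - (-7 + 1/(-13 - 2))**2/3) + 40466 = (5/3 - (-7 + 1/(-15))**2/3) + 40466 = (5/3 - (-7 - 1/15)**2/3) + 40466 = (5/3 - (-106/15)**2/3) + 40466 = (5/3 - 1/3*11236/225) + 40466 = (5/3 - 11236/675) + 40466 = -10111/675 + 40466 = 27304439/675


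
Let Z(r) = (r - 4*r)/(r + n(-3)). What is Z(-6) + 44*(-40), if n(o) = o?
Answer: -1762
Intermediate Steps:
Z(r) = -3*r/(-3 + r) (Z(r) = (r - 4*r)/(r - 3) = (-3*r)/(-3 + r) = -3*r/(-3 + r))
Z(-6) + 44*(-40) = -3*(-6)/(-3 - 6) + 44*(-40) = -3*(-6)/(-9) - 1760 = -3*(-6)*(-⅑) - 1760 = -2 - 1760 = -1762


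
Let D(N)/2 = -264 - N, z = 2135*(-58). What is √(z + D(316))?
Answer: I*√124990 ≈ 353.54*I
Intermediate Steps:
z = -123830
D(N) = -528 - 2*N (D(N) = 2*(-264 - N) = -528 - 2*N)
√(z + D(316)) = √(-123830 + (-528 - 2*316)) = √(-123830 + (-528 - 632)) = √(-123830 - 1160) = √(-124990) = I*√124990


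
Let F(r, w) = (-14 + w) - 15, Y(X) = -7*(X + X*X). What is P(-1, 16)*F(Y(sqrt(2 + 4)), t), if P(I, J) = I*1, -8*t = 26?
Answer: 129/4 ≈ 32.250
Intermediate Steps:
t = -13/4 (t = -1/8*26 = -13/4 ≈ -3.2500)
Y(X) = -7*X - 7*X**2 (Y(X) = -7*(X + X**2) = -7*X - 7*X**2)
F(r, w) = -29 + w
P(I, J) = I
P(-1, 16)*F(Y(sqrt(2 + 4)), t) = -(-29 - 13/4) = -1*(-129/4) = 129/4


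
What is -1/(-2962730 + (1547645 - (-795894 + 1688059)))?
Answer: 1/2307250 ≈ 4.3342e-7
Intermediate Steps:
-1/(-2962730 + (1547645 - (-795894 + 1688059))) = -1/(-2962730 + (1547645 - 1*892165)) = -1/(-2962730 + (1547645 - 892165)) = -1/(-2962730 + 655480) = -1/(-2307250) = -1*(-1/2307250) = 1/2307250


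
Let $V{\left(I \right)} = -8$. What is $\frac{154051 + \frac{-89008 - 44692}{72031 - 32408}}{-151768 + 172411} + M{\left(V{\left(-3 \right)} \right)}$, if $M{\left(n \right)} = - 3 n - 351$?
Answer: $- \frac{87120587510}{272645863} \approx -319.54$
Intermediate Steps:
$M{\left(n \right)} = -351 - 3 n$ ($M{\left(n \right)} = - 3 n - 351 = -351 - 3 n$)
$\frac{154051 + \frac{-89008 - 44692}{72031 - 32408}}{-151768 + 172411} + M{\left(V{\left(-3 \right)} \right)} = \frac{154051 + \frac{-89008 - 44692}{72031 - 32408}}{-151768 + 172411} - 327 = \frac{154051 - \frac{133700}{39623}}{20643} + \left(-351 + 24\right) = \left(154051 - \frac{133700}{39623}\right) \frac{1}{20643} - 327 = \frac{6103829073}{39623} \cdot \frac{1}{20643} - 327 = \frac{2034609691}{272645863} - 327 = - \frac{87120587510}{272645863}$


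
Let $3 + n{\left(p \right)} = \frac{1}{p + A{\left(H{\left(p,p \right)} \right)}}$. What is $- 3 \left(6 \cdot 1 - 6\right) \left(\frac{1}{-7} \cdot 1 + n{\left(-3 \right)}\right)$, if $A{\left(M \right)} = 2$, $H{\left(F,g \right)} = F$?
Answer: $0$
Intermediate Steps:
$n{\left(p \right)} = -3 + \frac{1}{2 + p}$ ($n{\left(p \right)} = -3 + \frac{1}{p + 2} = -3 + \frac{1}{2 + p}$)
$- 3 \left(6 \cdot 1 - 6\right) \left(\frac{1}{-7} \cdot 1 + n{\left(-3 \right)}\right) = - 3 \left(6 \cdot 1 - 6\right) \left(\frac{1}{-7} \cdot 1 + \frac{-5 - -9}{2 - 3}\right) = - 3 \left(6 - 6\right) \left(\left(- \frac{1}{7}\right) 1 + \frac{-5 + 9}{-1}\right) = \left(-3\right) 0 \left(- \frac{1}{7} - 4\right) = 0 \left(- \frac{1}{7} - 4\right) = 0 \left(- \frac{29}{7}\right) = 0$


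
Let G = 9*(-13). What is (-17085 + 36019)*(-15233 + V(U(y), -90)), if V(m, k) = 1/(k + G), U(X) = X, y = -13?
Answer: -59703294688/207 ≈ -2.8842e+8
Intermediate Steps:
G = -117
V(m, k) = 1/(-117 + k) (V(m, k) = 1/(k - 117) = 1/(-117 + k))
(-17085 + 36019)*(-15233 + V(U(y), -90)) = (-17085 + 36019)*(-15233 + 1/(-117 - 90)) = 18934*(-15233 + 1/(-207)) = 18934*(-15233 - 1/207) = 18934*(-3153232/207) = -59703294688/207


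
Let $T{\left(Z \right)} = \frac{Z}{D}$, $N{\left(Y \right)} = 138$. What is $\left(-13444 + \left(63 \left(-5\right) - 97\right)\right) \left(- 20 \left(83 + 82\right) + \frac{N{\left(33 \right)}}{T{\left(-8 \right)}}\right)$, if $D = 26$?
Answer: $51939216$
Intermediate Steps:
$T{\left(Z \right)} = \frac{Z}{26}$
$\left(-13444 + \left(63 \left(-5\right) - 97\right)\right) \left(- 20 \left(83 + 82\right) + \frac{N{\left(33 \right)}}{T{\left(-8 \right)}}\right) = \left(-13444 + \left(63 \left(-5\right) - 97\right)\right) \left(- 20 \left(83 + 82\right) + \frac{138}{\frac{1}{26} \left(-8\right)}\right) = \left(-13444 - 412\right) \left(\left(-20\right) 165 + \frac{138}{- \frac{4}{13}}\right) = \left(-13444 - 412\right) \left(-3300 + 138 \left(- \frac{13}{4}\right)\right) = - 13856 \left(-3300 - \frac{897}{2}\right) = \left(-13856\right) \left(- \frac{7497}{2}\right) = 51939216$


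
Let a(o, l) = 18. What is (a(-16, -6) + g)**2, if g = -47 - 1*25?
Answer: 2916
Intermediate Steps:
g = -72 (g = -47 - 25 = -72)
(a(-16, -6) + g)**2 = (18 - 72)**2 = (-54)**2 = 2916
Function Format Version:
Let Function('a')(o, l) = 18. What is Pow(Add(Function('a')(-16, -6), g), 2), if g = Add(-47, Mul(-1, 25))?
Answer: 2916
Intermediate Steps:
g = -72 (g = Add(-47, -25) = -72)
Pow(Add(Function('a')(-16, -6), g), 2) = Pow(Add(18, -72), 2) = Pow(-54, 2) = 2916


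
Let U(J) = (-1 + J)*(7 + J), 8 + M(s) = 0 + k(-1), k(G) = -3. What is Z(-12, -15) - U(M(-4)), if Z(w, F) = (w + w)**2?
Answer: 528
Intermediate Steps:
Z(w, F) = 4*w**2 (Z(w, F) = (2*w)**2 = 4*w**2)
M(s) = -11 (M(s) = -8 + (0 - 3) = -8 - 3 = -11)
Z(-12, -15) - U(M(-4)) = 4*(-12)**2 - (-7 + (-11)**2 + 6*(-11)) = 4*144 - (-7 + 121 - 66) = 576 - 1*48 = 576 - 48 = 528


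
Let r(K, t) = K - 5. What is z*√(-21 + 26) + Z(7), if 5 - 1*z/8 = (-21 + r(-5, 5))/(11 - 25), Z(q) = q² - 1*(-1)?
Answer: 50 + 156*√5/7 ≈ 99.832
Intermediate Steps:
r(K, t) = -5 + K
Z(q) = 1 + q² (Z(q) = q² + 1 = 1 + q²)
z = 156/7 (z = 40 - 8*(-21 + (-5 - 5))/(11 - 25) = 40 - 8*(-21 - 10)/(-14) = 40 - (-248)*(-1)/14 = 40 - 8*31/14 = 40 - 124/7 = 156/7 ≈ 22.286)
z*√(-21 + 26) + Z(7) = 156*√(-21 + 26)/7 + (1 + 7²) = 156*√5/7 + (1 + 49) = 156*√5/7 + 50 = 50 + 156*√5/7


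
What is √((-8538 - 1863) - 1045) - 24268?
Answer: -24268 + I*√11446 ≈ -24268.0 + 106.99*I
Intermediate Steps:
√((-8538 - 1863) - 1045) - 24268 = √(-10401 - 1045) - 24268 = √(-11446) - 24268 = I*√11446 - 24268 = -24268 + I*√11446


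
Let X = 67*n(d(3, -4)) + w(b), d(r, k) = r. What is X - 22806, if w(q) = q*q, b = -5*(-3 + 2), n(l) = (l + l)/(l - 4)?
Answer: -23183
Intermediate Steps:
n(l) = 2*l/(-4 + l) (n(l) = (2*l)/(-4 + l) = 2*l/(-4 + l))
b = 5 (b = -5*(-1) = 5)
w(q) = q**2
X = -377 (X = 67*(2*3/(-4 + 3)) + 5**2 = 67*(2*3/(-1)) + 25 = 67*(2*3*(-1)) + 25 = 67*(-6) + 25 = -402 + 25 = -377)
X - 22806 = -377 - 22806 = -23183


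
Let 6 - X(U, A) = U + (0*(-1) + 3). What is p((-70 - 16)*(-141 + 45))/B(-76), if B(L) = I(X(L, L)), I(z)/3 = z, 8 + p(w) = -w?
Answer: -8264/237 ≈ -34.869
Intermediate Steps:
X(U, A) = 3 - U (X(U, A) = 6 - (U + (0*(-1) + 3)) = 6 - (U + (0 + 3)) = 6 - (U + 3) = 6 - (3 + U) = 6 + (-3 - U) = 3 - U)
p(w) = -8 - w
I(z) = 3*z
B(L) = 9 - 3*L (B(L) = 3*(3 - L) = 9 - 3*L)
p((-70 - 16)*(-141 + 45))/B(-76) = (-8 - (-70 - 16)*(-141 + 45))/(9 - 3*(-76)) = (-8 - (-86)*(-96))/(9 + 228) = (-8 - 1*8256)/237 = (-8 - 8256)*(1/237) = -8264*1/237 = -8264/237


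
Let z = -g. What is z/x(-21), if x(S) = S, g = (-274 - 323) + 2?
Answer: -85/3 ≈ -28.333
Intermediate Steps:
g = -595 (g = -597 + 2 = -595)
z = 595 (z = -1*(-595) = 595)
z/x(-21) = 595/(-21) = 595*(-1/21) = -85/3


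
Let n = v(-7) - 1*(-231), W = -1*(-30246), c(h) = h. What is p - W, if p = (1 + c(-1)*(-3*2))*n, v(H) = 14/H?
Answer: -28643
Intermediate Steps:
W = 30246
n = 229 (n = 14/(-7) - 1*(-231) = 14*(-1/7) + 231 = -2 + 231 = 229)
p = 1603 (p = (1 - (-3)*2)*229 = (1 - 1*(-6))*229 = (1 + 6)*229 = 7*229 = 1603)
p - W = 1603 - 1*30246 = 1603 - 30246 = -28643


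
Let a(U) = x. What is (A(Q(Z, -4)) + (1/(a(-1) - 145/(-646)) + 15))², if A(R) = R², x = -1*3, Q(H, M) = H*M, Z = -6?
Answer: 1121517006289/3214849 ≈ 3.4886e+5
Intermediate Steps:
x = -3
a(U) = -3
(A(Q(Z, -4)) + (1/(a(-1) - 145/(-646)) + 15))² = ((-6*(-4))² + (1/(-3 - 145/(-646)) + 15))² = (24² + (1/(-3 - 145*(-1/646)) + 15))² = (576 + (1/(-3 + 145/646) + 15))² = (576 + (1/(-1793/646) + 15))² = (576 + (-646/1793 + 15))² = (576 + 26249/1793)² = (1059017/1793)² = 1121517006289/3214849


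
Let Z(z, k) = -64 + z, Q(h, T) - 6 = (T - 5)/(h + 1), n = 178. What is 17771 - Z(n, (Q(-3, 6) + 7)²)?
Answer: 17657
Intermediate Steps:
Q(h, T) = 6 + (-5 + T)/(1 + h) (Q(h, T) = 6 + (T - 5)/(h + 1) = 6 + (-5 + T)/(1 + h))
17771 - Z(n, (Q(-3, 6) + 7)²) = 17771 - (-64 + 178) = 17771 - 1*114 = 17771 - 114 = 17657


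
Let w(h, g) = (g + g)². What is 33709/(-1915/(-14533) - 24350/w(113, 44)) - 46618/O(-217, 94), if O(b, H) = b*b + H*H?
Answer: -21218018926652262/1896130358075 ≈ -11190.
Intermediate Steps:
w(h, g) = 4*g² (w(h, g) = (2*g)² = 4*g²)
O(b, H) = H² + b² (O(b, H) = b² + H² = H² + b²)
33709/(-1915/(-14533) - 24350/w(113, 44)) - 46618/O(-217, 94) = 33709/(-1915/(-14533) - 24350/(4*44²)) - 46618/(94² + (-217)²) = 33709/(-1915*(-1/14533) - 24350/(4*1936)) - 46618/(8836 + 47089) = 33709/(1915/14533 - 24350/7744) - 46618/55925 = 33709/(1915/14533 - 24350*1/7744) - 46618*1/55925 = 33709/(1915/14533 - 12175/3872) - 46618/55925 = 33709/(-169524395/56271776) - 46618/55925 = 33709*(-56271776/169524395) - 46618/55925 = -1896865297184/169524395 - 46618/55925 = -21218018926652262/1896130358075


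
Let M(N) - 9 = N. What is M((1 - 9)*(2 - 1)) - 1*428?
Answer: -427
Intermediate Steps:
M(N) = 9 + N
M((1 - 9)*(2 - 1)) - 1*428 = (9 + (1 - 9)*(2 - 1)) - 1*428 = (9 - 8*1) - 428 = (9 - 8) - 428 = 1 - 428 = -427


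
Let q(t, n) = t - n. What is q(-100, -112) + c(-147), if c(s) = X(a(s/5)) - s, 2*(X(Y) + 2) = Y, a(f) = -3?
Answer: 311/2 ≈ 155.50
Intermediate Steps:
X(Y) = -2 + Y/2
c(s) = -7/2 - s (c(s) = (-2 + (1/2)*(-3)) - s = (-2 - 3/2) - s = -7/2 - s)
q(-100, -112) + c(-147) = (-100 - 1*(-112)) + (-7/2 - 1*(-147)) = (-100 + 112) + (-7/2 + 147) = 12 + 287/2 = 311/2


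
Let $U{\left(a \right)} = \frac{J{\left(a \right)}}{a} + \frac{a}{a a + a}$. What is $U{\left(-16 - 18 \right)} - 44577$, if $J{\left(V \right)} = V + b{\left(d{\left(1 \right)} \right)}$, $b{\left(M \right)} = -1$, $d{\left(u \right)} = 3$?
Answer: $- \frac{50014273}{1122} \approx -44576.0$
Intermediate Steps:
$J{\left(V \right)} = -1 + V$ ($J{\left(V \right)} = V - 1 = -1 + V$)
$U{\left(a \right)} = \frac{a}{a + a^{2}} + \frac{-1 + a}{a}$ ($U{\left(a \right)} = \frac{-1 + a}{a} + \frac{a}{a a + a} = \frac{-1 + a}{a} + \frac{a}{a^{2} + a} = \frac{-1 + a}{a} + \frac{a}{a + a^{2}} = \frac{a}{a + a^{2}} + \frac{-1 + a}{a}$)
$U{\left(-16 - 18 \right)} - 44577 = \frac{-1 - 34 + \left(-16 - 18\right)^{2}}{\left(-16 - 18\right) \left(1 - 34\right)} - 44577 = \frac{-1 - 34 + \left(-34\right)^{2}}{\left(-34\right) \left(1 - 34\right)} - 44577 = - \frac{-1 - 34 + 1156}{34 \left(-33\right)} - 44577 = \left(- \frac{1}{34}\right) \left(- \frac{1}{33}\right) 1121 - 44577 = \frac{1121}{1122} - 44577 = - \frac{50014273}{1122}$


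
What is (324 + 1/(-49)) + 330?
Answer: 32045/49 ≈ 653.98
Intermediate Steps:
(324 + 1/(-49)) + 330 = (324 - 1/49) + 330 = 15875/49 + 330 = 32045/49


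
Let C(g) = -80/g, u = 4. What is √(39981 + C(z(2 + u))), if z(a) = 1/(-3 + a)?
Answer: √39741 ≈ 199.35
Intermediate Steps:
√(39981 + C(z(2 + u))) = √(39981 - 80/(1/(-3 + (2 + 4)))) = √(39981 - 80/(1/(-3 + 6))) = √(39981 - 80/(1/3)) = √(39981 - 80/⅓) = √(39981 - 80*3) = √(39981 - 240) = √39741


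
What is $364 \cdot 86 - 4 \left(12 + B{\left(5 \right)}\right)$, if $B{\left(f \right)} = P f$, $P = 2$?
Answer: $31216$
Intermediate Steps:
$B{\left(f \right)} = 2 f$
$364 \cdot 86 - 4 \left(12 + B{\left(5 \right)}\right) = 364 \cdot 86 - 4 \left(12 + 2 \cdot 5\right) = 31304 - 4 \left(12 + 10\right) = 31304 - 88 = 31216$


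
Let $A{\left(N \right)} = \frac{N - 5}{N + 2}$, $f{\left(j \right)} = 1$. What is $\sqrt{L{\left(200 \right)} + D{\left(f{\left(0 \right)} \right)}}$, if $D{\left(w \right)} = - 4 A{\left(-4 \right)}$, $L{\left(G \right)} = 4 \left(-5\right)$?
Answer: $i \sqrt{38} \approx 6.1644 i$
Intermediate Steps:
$A{\left(N \right)} = \frac{-5 + N}{2 + N}$
$L{\left(G \right)} = -20$
$D{\left(w \right)} = -18$ ($D{\left(w \right)} = - 4 \frac{-5 - 4}{2 - 4} = - 4 \frac{1}{-2} \left(-9\right) = - 4 \left(\left(- \frac{1}{2}\right) \left(-9\right)\right) = \left(-4\right) \frac{9}{2} = -18$)
$\sqrt{L{\left(200 \right)} + D{\left(f{\left(0 \right)} \right)}} = \sqrt{-20 - 18} = \sqrt{-38} = i \sqrt{38}$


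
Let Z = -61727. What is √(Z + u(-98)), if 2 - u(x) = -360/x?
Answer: I*√3024705/7 ≈ 248.45*I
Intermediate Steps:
u(x) = 2 + 360/x (u(x) = 2 - (-360)/x = 2 + 360/x)
√(Z + u(-98)) = √(-61727 + (2 + 360/(-98))) = √(-61727 + (2 + 360*(-1/98))) = √(-61727 + (2 - 180/49)) = √(-61727 - 82/49) = √(-3024705/49) = I*√3024705/7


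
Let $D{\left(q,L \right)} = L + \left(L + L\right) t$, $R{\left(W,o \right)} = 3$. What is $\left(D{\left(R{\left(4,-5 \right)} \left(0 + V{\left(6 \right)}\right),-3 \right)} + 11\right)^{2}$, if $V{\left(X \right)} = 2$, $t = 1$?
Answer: $4$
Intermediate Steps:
$D{\left(q,L \right)} = 3 L$ ($D{\left(q,L \right)} = L + \left(L + L\right) 1 = L + 2 L 1 = L + 2 L = 3 L$)
$\left(D{\left(R{\left(4,-5 \right)} \left(0 + V{\left(6 \right)}\right),-3 \right)} + 11\right)^{2} = \left(3 \left(-3\right) + 11\right)^{2} = \left(-9 + 11\right)^{2} = 2^{2} = 4$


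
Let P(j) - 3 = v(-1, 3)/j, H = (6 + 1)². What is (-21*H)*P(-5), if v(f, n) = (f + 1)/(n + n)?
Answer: -3087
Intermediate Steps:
H = 49 (H = 7² = 49)
v(f, n) = (1 + f)/(2*n) (v(f, n) = (1 + f)/((2*n)) = (1 + f)*(1/(2*n)) = (1 + f)/(2*n))
P(j) = 3 (P(j) = 3 + ((½)*(1 - 1)/3)/j = 3 + ((½)*(⅓)*0)/j = 3 + 0/j = 3 + 0 = 3)
(-21*H)*P(-5) = -21*49*3 = -1029*3 = -3087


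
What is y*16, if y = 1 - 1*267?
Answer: -4256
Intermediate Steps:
y = -266 (y = 1 - 267 = -266)
y*16 = -266*16 = -4256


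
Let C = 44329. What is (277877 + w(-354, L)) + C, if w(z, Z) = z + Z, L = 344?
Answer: 322196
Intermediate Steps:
w(z, Z) = Z + z
(277877 + w(-354, L)) + C = (277877 + (344 - 354)) + 44329 = (277877 - 10) + 44329 = 277867 + 44329 = 322196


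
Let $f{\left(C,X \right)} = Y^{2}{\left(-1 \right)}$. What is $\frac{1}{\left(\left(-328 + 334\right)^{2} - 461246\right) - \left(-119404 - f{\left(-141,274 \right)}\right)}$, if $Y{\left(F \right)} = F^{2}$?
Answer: $- \frac{1}{341805} \approx -2.9256 \cdot 10^{-6}$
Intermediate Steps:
$f{\left(C,X \right)} = 1$ ($f{\left(C,X \right)} = \left(\left(-1\right)^{2}\right)^{2} = 1^{2} = 1$)
$\frac{1}{\left(\left(-328 + 334\right)^{2} - 461246\right) - \left(-119404 - f{\left(-141,274 \right)}\right)} = \frac{1}{\left(\left(-328 + 334\right)^{2} - 461246\right) + \left(18200 - \left(-101204 - 1\right)\right)} = \frac{1}{\left(6^{2} - 461246\right) + \left(18200 - \left(-101204 - 1\right)\right)} = \frac{1}{\left(36 - 461246\right) + \left(18200 - -101205\right)} = \frac{1}{-461210 + \left(18200 + 101205\right)} = \frac{1}{-461210 + 119405} = \frac{1}{-341805} = - \frac{1}{341805}$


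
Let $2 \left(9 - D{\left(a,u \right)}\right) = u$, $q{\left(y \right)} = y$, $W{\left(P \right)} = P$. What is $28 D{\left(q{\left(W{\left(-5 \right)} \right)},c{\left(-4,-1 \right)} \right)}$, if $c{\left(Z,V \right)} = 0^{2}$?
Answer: $252$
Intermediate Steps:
$c{\left(Z,V \right)} = 0$
$D{\left(a,u \right)} = 9 - \frac{u}{2}$
$28 D{\left(q{\left(W{\left(-5 \right)} \right)},c{\left(-4,-1 \right)} \right)} = 28 \left(9 - 0\right) = 28 \left(9 + 0\right) = 28 \cdot 9 = 252$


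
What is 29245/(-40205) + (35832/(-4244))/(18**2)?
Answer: -347117819/460701054 ≈ -0.75346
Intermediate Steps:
29245/(-40205) + (35832/(-4244))/(18**2) = 29245*(-1/40205) + (35832*(-1/4244))/324 = -5849/8041 - 8958/1061*1/324 = -5849/8041 - 1493/57294 = -347117819/460701054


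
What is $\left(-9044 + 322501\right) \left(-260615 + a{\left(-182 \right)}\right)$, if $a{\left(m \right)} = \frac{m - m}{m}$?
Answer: $-81691596055$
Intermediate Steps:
$a{\left(m \right)} = 0$ ($a{\left(m \right)} = \frac{0}{m} = 0$)
$\left(-9044 + 322501\right) \left(-260615 + a{\left(-182 \right)}\right) = \left(-9044 + 322501\right) \left(-260615 + 0\right) = 313457 \left(-260615\right) = -81691596055$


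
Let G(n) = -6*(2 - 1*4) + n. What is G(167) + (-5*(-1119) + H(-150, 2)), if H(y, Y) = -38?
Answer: 5736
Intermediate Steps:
G(n) = 12 + n (G(n) = -6*(2 - 4) + n = -6*(-2) + n = 12 + n)
G(167) + (-5*(-1119) + H(-150, 2)) = (12 + 167) + (-5*(-1119) - 38) = 179 + (5595 - 38) = 179 + 5557 = 5736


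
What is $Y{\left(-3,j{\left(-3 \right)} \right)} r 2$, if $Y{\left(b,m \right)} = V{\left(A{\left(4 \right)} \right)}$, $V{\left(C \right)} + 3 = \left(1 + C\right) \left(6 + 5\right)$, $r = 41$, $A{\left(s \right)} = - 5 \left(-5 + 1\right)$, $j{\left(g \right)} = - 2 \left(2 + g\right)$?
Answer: $18696$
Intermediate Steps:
$j{\left(g \right)} = -4 - 2 g$
$A{\left(s \right)} = 20$ ($A{\left(s \right)} = \left(-5\right) \left(-4\right) = 20$)
$V{\left(C \right)} = 8 + 11 C$ ($V{\left(C \right)} = -3 + \left(1 + C\right) \left(6 + 5\right) = -3 + \left(1 + C\right) 11 = -3 + \left(11 + 11 C\right) = 8 + 11 C$)
$Y{\left(b,m \right)} = 228$ ($Y{\left(b,m \right)} = 8 + 11 \cdot 20 = 8 + 220 = 228$)
$Y{\left(-3,j{\left(-3 \right)} \right)} r 2 = 228 \cdot 41 \cdot 2 = 9348 \cdot 2 = 18696$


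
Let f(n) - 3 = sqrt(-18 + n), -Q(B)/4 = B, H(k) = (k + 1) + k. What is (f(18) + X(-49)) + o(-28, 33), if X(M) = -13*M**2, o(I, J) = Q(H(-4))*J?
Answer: -30286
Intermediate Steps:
H(k) = 1 + 2*k (H(k) = (1 + k) + k = 1 + 2*k)
Q(B) = -4*B
o(I, J) = 28*J (o(I, J) = (-4*(1 + 2*(-4)))*J = (-4*(1 - 8))*J = (-4*(-7))*J = 28*J)
f(n) = 3 + sqrt(-18 + n)
(f(18) + X(-49)) + o(-28, 33) = ((3 + sqrt(-18 + 18)) - 13*(-49)**2) + 28*33 = ((3 + sqrt(0)) - 13*2401) + 924 = ((3 + 0) - 31213) + 924 = (3 - 31213) + 924 = -31210 + 924 = -30286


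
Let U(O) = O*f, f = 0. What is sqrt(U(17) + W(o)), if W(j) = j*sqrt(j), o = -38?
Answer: -(-38)**(3/4) ≈ 10.822 - 10.822*I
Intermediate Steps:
W(j) = j**(3/2)
U(O) = 0 (U(O) = O*0 = 0)
sqrt(U(17) + W(o)) = sqrt(0 + (-38)**(3/2)) = sqrt(0 - 38*I*sqrt(38)) = sqrt(-38*I*sqrt(38)) = 38**(3/4)*sqrt(-I)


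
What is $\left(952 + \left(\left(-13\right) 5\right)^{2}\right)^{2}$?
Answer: $26801329$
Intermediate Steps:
$\left(952 + \left(\left(-13\right) 5\right)^{2}\right)^{2} = \left(952 + \left(-65\right)^{2}\right)^{2} = \left(952 + 4225\right)^{2} = 5177^{2} = 26801329$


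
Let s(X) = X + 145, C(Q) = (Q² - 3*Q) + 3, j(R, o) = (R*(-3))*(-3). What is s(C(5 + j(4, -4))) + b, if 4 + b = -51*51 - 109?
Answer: -1008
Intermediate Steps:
j(R, o) = 9*R (j(R, o) = -3*R*(-3) = 9*R)
C(Q) = 3 + Q² - 3*Q
b = -2714 (b = -4 + (-51*51 - 109) = -4 + (-2601 - 109) = -4 - 2710 = -2714)
s(X) = 145 + X
s(C(5 + j(4, -4))) + b = (145 + (3 + (5 + 9*4)² - 3*(5 + 9*4))) - 2714 = (145 + (3 + (5 + 36)² - 3*(5 + 36))) - 2714 = (145 + (3 + 41² - 3*41)) - 2714 = (145 + (3 + 1681 - 123)) - 2714 = (145 + 1561) - 2714 = 1706 - 2714 = -1008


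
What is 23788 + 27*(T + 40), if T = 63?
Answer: 26569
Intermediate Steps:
23788 + 27*(T + 40) = 23788 + 27*(63 + 40) = 23788 + 27*103 = 23788 + 2781 = 26569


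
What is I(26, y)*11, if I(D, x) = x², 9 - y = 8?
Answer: 11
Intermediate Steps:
y = 1 (y = 9 - 1*8 = 9 - 8 = 1)
I(26, y)*11 = 1²*11 = 1*11 = 11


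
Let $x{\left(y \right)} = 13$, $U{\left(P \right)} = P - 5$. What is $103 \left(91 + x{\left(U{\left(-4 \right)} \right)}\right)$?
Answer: $10712$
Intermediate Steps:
$U{\left(P \right)} = -5 + P$ ($U{\left(P \right)} = P - 5 = -5 + P$)
$103 \left(91 + x{\left(U{\left(-4 \right)} \right)}\right) = 103 \left(91 + 13\right) = 103 \cdot 104 = 10712$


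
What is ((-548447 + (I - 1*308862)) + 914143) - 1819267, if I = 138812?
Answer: -1623621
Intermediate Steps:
((-548447 + (I - 1*308862)) + 914143) - 1819267 = ((-548447 + (138812 - 1*308862)) + 914143) - 1819267 = ((-548447 + (138812 - 308862)) + 914143) - 1819267 = ((-548447 - 170050) + 914143) - 1819267 = (-718497 + 914143) - 1819267 = 195646 - 1819267 = -1623621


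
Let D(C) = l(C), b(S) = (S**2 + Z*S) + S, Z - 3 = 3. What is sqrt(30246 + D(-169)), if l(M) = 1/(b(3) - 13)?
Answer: sqrt(8741111)/17 ≈ 173.91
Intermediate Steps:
Z = 6 (Z = 3 + 3 = 6)
b(S) = S**2 + 7*S (b(S) = (S**2 + 6*S) + S = S**2 + 7*S)
l(M) = 1/17 (l(M) = 1/(3*(7 + 3) - 13) = 1/(3*10 - 13) = 1/(30 - 13) = 1/17)
D(C) = 1/17
sqrt(30246 + D(-169)) = sqrt(30246 + 1/17) = sqrt(514183/17) = sqrt(8741111)/17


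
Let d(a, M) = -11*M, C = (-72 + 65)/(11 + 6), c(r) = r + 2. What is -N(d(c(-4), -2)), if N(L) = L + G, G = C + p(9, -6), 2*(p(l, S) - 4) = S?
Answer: -384/17 ≈ -22.588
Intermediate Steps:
c(r) = 2 + r
C = -7/17 ≈ -0.41176
p(l, S) = 4 + S/2
G = 10/17 (G = -7/17 + (4 + (1/2)*(-6)) = -7/17 + (4 - 3) = -7/17 + 1 = 10/17 ≈ 0.58823)
N(L) = 10/17 + L (N(L) = L + 10/17 = 10/17 + L)
-N(d(c(-4), -2)) = -(10/17 - 11*(-2)) = -(10/17 + 22) = -1*384/17 = -384/17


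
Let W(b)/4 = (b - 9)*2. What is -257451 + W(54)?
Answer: -257091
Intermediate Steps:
W(b) = -72 + 8*b (W(b) = 4*((b - 9)*2) = 4*((-9 + b)*2) = 4*(-18 + 2*b) = -72 + 8*b)
-257451 + W(54) = -257451 + (-72 + 8*54) = -257451 + (-72 + 432) = -257451 + 360 = -257091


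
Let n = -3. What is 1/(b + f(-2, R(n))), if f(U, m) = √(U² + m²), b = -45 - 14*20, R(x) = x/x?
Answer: -65/21124 - √5/105620 ≈ -0.0030982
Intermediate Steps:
R(x) = 1
b = -325 (b = -45 - 280 = -325)
1/(b + f(-2, R(n))) = 1/(-325 + √((-2)² + 1²)) = 1/(-325 + √(4 + 1)) = 1/(-325 + √5)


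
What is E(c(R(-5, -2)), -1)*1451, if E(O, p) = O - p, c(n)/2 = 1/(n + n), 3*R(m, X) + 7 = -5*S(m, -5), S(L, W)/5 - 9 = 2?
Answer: 134943/94 ≈ 1435.6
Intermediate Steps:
S(L, W) = 55 (S(L, W) = 45 + 5*2 = 45 + 10 = 55)
R(m, X) = -94 (R(m, X) = -7/3 + (-5*55)/3 = -7/3 + (1/3)*(-275) = -7/3 - 275/3 = -94)
c(n) = 1/n (c(n) = 2/(n + n) = 2/((2*n)) = 2*(1/(2*n)) = 1/n)
E(c(R(-5, -2)), -1)*1451 = (1/(-94) - 1*(-1))*1451 = (-1/94 + 1)*1451 = (93/94)*1451 = 134943/94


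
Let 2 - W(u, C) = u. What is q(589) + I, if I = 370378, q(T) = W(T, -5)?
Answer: 369791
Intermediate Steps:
W(u, C) = 2 - u
q(T) = 2 - T
q(589) + I = (2 - 1*589) + 370378 = (2 - 589) + 370378 = -587 + 370378 = 369791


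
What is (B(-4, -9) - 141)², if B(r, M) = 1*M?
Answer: 22500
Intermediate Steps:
B(r, M) = M
(B(-4, -9) - 141)² = (-9 - 141)² = (-150)² = 22500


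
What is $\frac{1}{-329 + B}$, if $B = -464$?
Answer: $- \frac{1}{793} \approx -0.001261$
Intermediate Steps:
$\frac{1}{-329 + B} = \frac{1}{-329 - 464} = \frac{1}{-793} = - \frac{1}{793}$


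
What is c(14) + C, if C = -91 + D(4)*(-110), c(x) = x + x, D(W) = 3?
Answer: -393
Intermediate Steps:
c(x) = 2*x
C = -421 (C = -91 + 3*(-110) = -91 - 330 = -421)
c(14) + C = 2*14 - 421 = 28 - 421 = -393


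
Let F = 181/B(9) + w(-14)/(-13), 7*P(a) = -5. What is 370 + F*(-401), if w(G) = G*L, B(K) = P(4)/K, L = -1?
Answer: 59495959/65 ≈ 9.1532e+5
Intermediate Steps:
P(a) = -5/7 (P(a) = (⅐)*(-5) = -5/7)
B(K) = -5/(7*K)
w(G) = -G (w(G) = G*(-1) = -G)
F = -148309/65 (F = 181/((-5/7/9)) - 1*(-14)/(-13) = 181/((-5/7*⅑)) + 14*(-1/13) = 181/(-5/63) - 14/13 = 181*(-63/5) - 14/13 = -11403/5 - 14/13 = -148309/65 ≈ -2281.7)
370 + F*(-401) = 370 - 148309/65*(-401) = 370 + 59471909/65 = 59495959/65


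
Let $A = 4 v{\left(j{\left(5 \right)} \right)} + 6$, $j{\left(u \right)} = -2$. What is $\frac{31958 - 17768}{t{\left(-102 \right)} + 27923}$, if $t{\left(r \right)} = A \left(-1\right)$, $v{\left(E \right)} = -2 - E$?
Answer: $\frac{14190}{27917} \approx 0.50829$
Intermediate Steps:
$A = 6$ ($A = 4 \left(-2 - -2\right) + 6 = 4 \left(-2 + 2\right) + 6 = 4 \cdot 0 + 6 = 0 + 6 = 6$)
$t{\left(r \right)} = -6$ ($t{\left(r \right)} = 6 \left(-1\right) = -6$)
$\frac{31958 - 17768}{t{\left(-102 \right)} + 27923} = \frac{31958 - 17768}{-6 + 27923} = \frac{14190}{27917}$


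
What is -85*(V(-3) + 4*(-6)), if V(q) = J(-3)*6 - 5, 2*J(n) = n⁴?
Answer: -18190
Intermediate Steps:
J(n) = n⁴/2
V(q) = 238 (V(q) = ((½)*(-3)⁴)*6 - 5 = ((½)*81)*6 - 5 = (81/2)*6 - 5 = 243 - 5 = 238)
-85*(V(-3) + 4*(-6)) = -85*(238 + 4*(-6)) = -85*(238 - 24) = -85*214 = -18190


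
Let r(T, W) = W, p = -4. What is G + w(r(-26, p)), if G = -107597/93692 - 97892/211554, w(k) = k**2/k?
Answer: -55608971237/9910458684 ≈ -5.6111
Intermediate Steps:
w(k) = k
G = -15967136501/9910458684 (G = -107597*1/93692 - 97892*1/211554 = -107597/93692 - 48946/105777 = -15967136501/9910458684 ≈ -1.6111)
G + w(r(-26, p)) = -15967136501/9910458684 - 4 = -55608971237/9910458684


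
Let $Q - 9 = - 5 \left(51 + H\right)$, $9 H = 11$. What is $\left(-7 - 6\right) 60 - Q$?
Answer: $- \frac{4751}{9} \approx -527.89$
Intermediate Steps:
$H = \frac{11}{9}$ ($H = \frac{1}{9} \cdot 11 = \frac{11}{9} \approx 1.2222$)
$Q = - \frac{2269}{9}$ ($Q = 9 - 5 \left(51 + \frac{11}{9}\right) = 9 - 5 \cdot \frac{470}{9} = 9 - \frac{2350}{9} = - \frac{2269}{9} \approx -252.11$)
$\left(-7 - 6\right) 60 - Q = \left(-7 - 6\right) 60 - - \frac{2269}{9} = \left(-13\right) 60 + \frac{2269}{9} = -780 + \frac{2269}{9} = - \frac{4751}{9}$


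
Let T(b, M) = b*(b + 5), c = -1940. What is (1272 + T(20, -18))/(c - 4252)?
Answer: -443/1548 ≈ -0.28618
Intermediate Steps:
T(b, M) = b*(5 + b)
(1272 + T(20, -18))/(c - 4252) = (1272 + 20*(5 + 20))/(-1940 - 4252) = (1272 + 20*25)/(-6192) = (1272 + 500)*(-1/6192) = 1772*(-1/6192) = -443/1548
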